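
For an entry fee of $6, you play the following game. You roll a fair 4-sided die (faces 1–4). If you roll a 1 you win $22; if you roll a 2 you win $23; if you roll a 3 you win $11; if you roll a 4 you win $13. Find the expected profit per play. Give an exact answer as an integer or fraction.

45/4 dollars

E[payout] = (1/4)·11 + (1/4)·13 + (1/4)·22 + (1/4)·23 = 69/4
Expected profit = 69/4 − 6 = 45/4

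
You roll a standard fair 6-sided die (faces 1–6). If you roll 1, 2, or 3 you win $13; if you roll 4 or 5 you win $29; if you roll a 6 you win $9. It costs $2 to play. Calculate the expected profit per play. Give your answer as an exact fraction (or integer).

E[payout] = (1/6)·9 + (1/2)·13 + (1/3)·29 = 53/3
Expected profit = 53/3 − 2 = 47/3

47/3 dollars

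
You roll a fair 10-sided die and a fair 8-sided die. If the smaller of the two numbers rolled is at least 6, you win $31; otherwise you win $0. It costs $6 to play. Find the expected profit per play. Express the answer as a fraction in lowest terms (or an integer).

E[payout] = (13/16)·0 + (3/16)·31 = 93/16
Expected profit = 93/16 − 6 = -3/16

-3/16 dollars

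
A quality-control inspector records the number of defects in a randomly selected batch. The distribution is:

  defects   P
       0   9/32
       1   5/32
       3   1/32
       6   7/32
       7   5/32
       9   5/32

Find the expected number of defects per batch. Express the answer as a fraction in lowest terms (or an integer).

65/16

E[X] = (9/32)·0 + (5/32)·1 + (1/32)·3 + (7/32)·6 + (5/32)·7 + (5/32)·9
     = 65/16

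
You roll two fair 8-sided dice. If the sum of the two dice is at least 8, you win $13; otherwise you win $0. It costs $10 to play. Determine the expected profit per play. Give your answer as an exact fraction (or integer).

-81/64 dollars

E[payout] = (21/64)·0 + (43/64)·13 = 559/64
Expected profit = 559/64 − 10 = -81/64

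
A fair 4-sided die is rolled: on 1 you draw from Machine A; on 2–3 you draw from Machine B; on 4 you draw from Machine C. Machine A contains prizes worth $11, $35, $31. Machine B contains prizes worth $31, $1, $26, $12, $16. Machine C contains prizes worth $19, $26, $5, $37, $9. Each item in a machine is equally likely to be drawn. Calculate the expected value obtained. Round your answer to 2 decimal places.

$19.82

E[X | Machine A] = (11 + 35 + 31)/3 = 77/3
E[X | Machine B] = (31 + 1 + 26 + 12 + 16)/5 = 86/5
E[X | Machine C] = (19 + 26 + 5 + 37 + 9)/5 = 96/5
E[X] = (1/4)·77/3 + (1/2)·86/5 + (1/4)·96/5 = 1189/60 ≈ 19.82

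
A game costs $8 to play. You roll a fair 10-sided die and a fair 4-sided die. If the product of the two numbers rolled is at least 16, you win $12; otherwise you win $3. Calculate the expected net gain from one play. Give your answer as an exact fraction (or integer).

E[payout] = (5/8)·3 + (3/8)·12 = 51/8
Expected profit = 51/8 − 8 = -13/8

-13/8 dollars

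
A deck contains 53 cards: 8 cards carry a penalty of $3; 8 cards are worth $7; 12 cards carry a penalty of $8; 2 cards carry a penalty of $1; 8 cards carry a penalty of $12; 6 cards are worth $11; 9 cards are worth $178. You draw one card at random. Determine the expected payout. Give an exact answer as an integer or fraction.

1506/53 dollars

E[payout] = (8/53)·(-3) + (8/53)·7 + (12/53)·(-8) + (2/53)·(-1) + (8/53)·(-12) + (6/53)·11 + (9/53)·178 = 1506/53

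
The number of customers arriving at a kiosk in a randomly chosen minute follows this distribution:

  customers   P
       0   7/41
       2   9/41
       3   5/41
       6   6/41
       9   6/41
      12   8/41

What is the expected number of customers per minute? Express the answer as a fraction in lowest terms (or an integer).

219/41

E[X] = (7/41)·0 + (9/41)·2 + (5/41)·3 + (6/41)·6 + (6/41)·9 + (8/41)·12
     = 219/41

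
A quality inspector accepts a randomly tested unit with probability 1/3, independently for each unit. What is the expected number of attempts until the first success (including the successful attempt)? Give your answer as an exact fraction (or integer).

3

For a geometric distribution, E[trials] = 1/p = 1/(1/3) = 3.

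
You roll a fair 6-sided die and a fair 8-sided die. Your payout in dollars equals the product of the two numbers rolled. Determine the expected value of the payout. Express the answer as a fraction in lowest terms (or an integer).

63/4 dollars

Distribution of the product of the two numbers rolled: 1 w.p. 1/48, 2 w.p. 1/24, 3 w.p. 1/24, 4 w.p. 1/16, 5 w.p. 1/24, 6 w.p. 1/12, …
E[payout] = (1/48)·1 + (1/24)·2 + (1/24)·3 + (1/16)·4 + (1/24)·5 + (1/12)·6 + (1/48)·7 + (1/16)·8 + (1/48)·9 + (1/24)·10 + (1/12)·12 + (1/48)·14 + (1/24)·15 + (1/24)·16 + (1/24)·18 + (1/24)·20 + (1/48)·21 + (1/16)·24 + (1/48)·25 + (1/48)·28 + (1/24)·30 + (1/48)·32 + (1/48)·35 + (1/48)·36 + (1/48)·40 + (1/48)·42 + (1/48)·48 = 63/4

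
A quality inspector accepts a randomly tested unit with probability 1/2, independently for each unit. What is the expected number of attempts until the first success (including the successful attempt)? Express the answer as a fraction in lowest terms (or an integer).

2

For a geometric distribution, E[trials] = 1/p = 1/(1/2) = 2.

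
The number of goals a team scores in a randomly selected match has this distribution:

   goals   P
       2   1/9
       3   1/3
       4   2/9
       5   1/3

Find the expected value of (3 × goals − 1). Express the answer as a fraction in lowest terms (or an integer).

E[3x-1] = (1/9)·5 + (1/3)·8 + (2/9)·11 + (1/3)·14
     = 31/3

31/3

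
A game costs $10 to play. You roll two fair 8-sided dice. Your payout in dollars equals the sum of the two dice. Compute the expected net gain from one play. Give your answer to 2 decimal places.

Distribution of the sum of the two dice: 2 w.p. 1/64, 3 w.p. 1/32, 4 w.p. 3/64, 5 w.p. 1/16, 6 w.p. 5/64, 7 w.p. 3/32, …
E[payout] = (1/64)·2 + (1/32)·3 + (3/64)·4 + (1/16)·5 + (5/64)·6 + (3/32)·7 + (7/64)·8 + (1/8)·9 + (7/64)·10 + (3/32)·11 + (5/64)·12 + (1/16)·13 + (3/64)·14 + (1/32)·15 + (1/64)·16 = 9
Expected profit = 9 − 10 = -1 ≈ -$1.00

-$1.00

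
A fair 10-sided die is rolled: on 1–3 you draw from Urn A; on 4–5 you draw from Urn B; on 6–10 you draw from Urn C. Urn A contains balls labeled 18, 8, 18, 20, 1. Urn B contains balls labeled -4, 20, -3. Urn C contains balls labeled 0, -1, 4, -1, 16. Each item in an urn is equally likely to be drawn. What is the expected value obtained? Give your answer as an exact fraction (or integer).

197/30

E[X | Urn A] = (18 + 8 + 18 + 20 + 1)/5 = 13
E[X | Urn B] = (-4 + 20 − 3)/3 = 13/3
E[X | Urn C] = (0 − 1 + 4 − 1 + 16)/5 = 18/5
E[X] = (3/10)·13 + (1/5)·13/3 + (1/2)·18/5 = 197/30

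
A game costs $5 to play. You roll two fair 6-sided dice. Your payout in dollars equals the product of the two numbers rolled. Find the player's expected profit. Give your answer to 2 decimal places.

Distribution of the product of the two numbers rolled: 1 w.p. 1/36, 2 w.p. 1/18, 3 w.p. 1/18, 4 w.p. 1/12, 5 w.p. 1/18, 6 w.p. 1/9, …
E[payout] = (1/36)·1 + (1/18)·2 + (1/18)·3 + (1/12)·4 + (1/18)·5 + (1/9)·6 + (1/18)·8 + (1/36)·9 + (1/18)·10 + (1/9)·12 + (1/18)·15 + (1/36)·16 + (1/18)·18 + (1/18)·20 + (1/18)·24 + (1/36)·25 + (1/18)·30 + (1/36)·36 = 49/4
Expected profit = 49/4 − 5 = 29/4 ≈ $7.25

$7.25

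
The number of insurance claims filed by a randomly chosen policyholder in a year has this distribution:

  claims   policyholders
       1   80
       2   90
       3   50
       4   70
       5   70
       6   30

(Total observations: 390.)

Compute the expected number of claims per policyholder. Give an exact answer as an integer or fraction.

122/39

Total = 390, so P(claims=1) = 80/390, etc.
E[X] = (8/39)·1 + (3/13)·2 + (5/39)·3 + (7/39)·4 + (7/39)·5 + (1/13)·6
     = 122/39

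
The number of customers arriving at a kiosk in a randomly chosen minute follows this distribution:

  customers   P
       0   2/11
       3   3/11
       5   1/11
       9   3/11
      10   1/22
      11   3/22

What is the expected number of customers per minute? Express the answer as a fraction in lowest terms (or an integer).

125/22

E[X] = (2/11)·0 + (3/11)·3 + (1/11)·5 + (3/11)·9 + (1/22)·10 + (3/22)·11
     = 125/22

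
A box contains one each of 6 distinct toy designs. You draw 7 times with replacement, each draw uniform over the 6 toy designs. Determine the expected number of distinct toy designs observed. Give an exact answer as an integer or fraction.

Let Xⱼ=1 if type j appears at least once. P(Xⱼ=1) = 1 − ((6−1)/6)^7 = 201811/279936.
E[#distinct] = 6·201811/279936 = 201811/46656.

201811/46656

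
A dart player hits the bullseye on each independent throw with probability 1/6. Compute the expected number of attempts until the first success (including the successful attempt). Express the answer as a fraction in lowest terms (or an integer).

For a geometric distribution, E[trials] = 1/p = 1/(1/6) = 6.

6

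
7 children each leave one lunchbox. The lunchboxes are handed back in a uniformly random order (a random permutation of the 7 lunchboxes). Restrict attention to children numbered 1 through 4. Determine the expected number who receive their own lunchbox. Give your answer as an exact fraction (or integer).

Let Xᵢ = 1 if person i gets their own lunchbox. For each i, P(Xᵢ=1) = 1/7.
By linearity of expectation, E[X₁+…+X_4] = 4·(1/7) = 4/7.

4/7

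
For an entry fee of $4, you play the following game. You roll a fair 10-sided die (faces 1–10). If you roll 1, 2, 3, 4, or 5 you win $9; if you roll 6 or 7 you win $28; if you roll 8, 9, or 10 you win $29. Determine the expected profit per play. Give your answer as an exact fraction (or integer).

E[payout] = (1/2)·9 + (1/5)·28 + (3/10)·29 = 94/5
Expected profit = 94/5 − 4 = 74/5

74/5 dollars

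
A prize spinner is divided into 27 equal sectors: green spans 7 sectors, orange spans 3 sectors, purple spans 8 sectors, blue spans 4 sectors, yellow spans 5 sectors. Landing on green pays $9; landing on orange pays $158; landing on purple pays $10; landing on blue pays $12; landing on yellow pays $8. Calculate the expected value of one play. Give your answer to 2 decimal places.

$26.11

E[payout] = (7/27)·9 + (3/27)·158 + (8/27)·10 + (4/27)·12 + (5/27)·8 = 235/9
≈ $26.11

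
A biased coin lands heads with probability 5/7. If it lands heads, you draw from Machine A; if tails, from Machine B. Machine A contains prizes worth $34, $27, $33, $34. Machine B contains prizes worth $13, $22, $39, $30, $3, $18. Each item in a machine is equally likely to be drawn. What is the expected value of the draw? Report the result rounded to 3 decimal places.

E[X | Machine A] = (34 + 27 + 33 + 34)/4 = 32
E[X | Machine B] = (13 + 22 + 39 + 30 + 3 + 18)/6 = 125/6
E[X] = (5/7)·32 + (2/7)·125/6 = 605/21 ≈ 28.810

$28.810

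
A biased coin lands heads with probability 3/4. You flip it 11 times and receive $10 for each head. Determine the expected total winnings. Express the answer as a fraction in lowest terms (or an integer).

E[#heads] = 11·3/4 = 33/4 (linearity over flips).
E[winnings] = 10·33/4 = 165/2.

165/2 dollars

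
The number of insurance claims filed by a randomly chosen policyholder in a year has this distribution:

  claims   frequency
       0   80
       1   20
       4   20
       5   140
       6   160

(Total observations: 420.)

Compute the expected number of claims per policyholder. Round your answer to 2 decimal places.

Total = 420, so P(claims=0) = 80/420, etc.
E[X] = (4/21)·0 + (1/21)·1 + (1/21)·4 + (1/3)·5 + (8/21)·6
     = 88/21 ≈ 4.19

4.19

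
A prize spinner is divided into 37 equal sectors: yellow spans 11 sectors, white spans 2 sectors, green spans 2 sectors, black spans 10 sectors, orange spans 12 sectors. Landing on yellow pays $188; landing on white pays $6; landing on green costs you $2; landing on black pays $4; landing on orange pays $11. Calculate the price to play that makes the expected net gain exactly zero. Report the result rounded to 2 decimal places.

$60.76

E[payout] = (11/37)·188 + (2/37)·6 + (2/37)·(-2) + (10/37)·4 + (12/37)·11 = 2248/37
Fair fee = E[payout] = 2248/37 ≈ $60.76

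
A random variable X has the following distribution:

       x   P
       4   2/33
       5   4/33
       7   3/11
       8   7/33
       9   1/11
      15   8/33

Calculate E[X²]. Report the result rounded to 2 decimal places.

92.85

E[X²] = (2/33)·16 + (4/33)·25 + (3/11)·49 + (7/33)·64 + (1/11)·81 + (8/33)·225
     = 3064/33 ≈ 92.85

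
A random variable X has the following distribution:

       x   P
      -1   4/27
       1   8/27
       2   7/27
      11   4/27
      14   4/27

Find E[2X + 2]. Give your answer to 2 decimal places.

10.74

E[2x+2] = (4/27)·0 + (8/27)·4 + (7/27)·6 + (4/27)·24 + (4/27)·30
     = 290/27 ≈ 10.74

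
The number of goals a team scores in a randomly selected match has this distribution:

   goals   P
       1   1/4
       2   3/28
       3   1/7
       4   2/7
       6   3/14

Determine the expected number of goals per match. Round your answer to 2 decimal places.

E[X] = (1/4)·1 + (3/28)·2 + (1/7)·3 + (2/7)·4 + (3/14)·6
     = 93/28 ≈ 3.32

3.32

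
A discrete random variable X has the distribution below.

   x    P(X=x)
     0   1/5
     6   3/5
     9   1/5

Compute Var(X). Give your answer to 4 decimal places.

E[X] = (1/5)·0 + (3/5)·6 + (1/5)·9 = 27/5
E[X²] = (1/5)·0 + (3/5)·36 + (1/5)·81 = 189/5
Var(X) = 189/5 − (27/5)² = 216/25 ≈ 8.6400

8.6400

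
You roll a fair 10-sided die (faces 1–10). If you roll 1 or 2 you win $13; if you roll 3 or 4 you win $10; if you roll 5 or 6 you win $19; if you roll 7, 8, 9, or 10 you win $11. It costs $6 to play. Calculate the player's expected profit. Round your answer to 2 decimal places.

E[payout] = (1/5)·10 + (2/5)·11 + (1/5)·13 + (1/5)·19 = 64/5
Expected profit = 64/5 − 6 = 34/5 ≈ $6.80

$6.80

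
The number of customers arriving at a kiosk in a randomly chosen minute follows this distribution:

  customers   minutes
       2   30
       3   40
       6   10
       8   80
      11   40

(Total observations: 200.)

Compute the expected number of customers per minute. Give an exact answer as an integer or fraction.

Total = 200, so P(customers=2) = 30/200, etc.
E[X] = (3/20)·2 + (1/5)·3 + (1/20)·6 + (2/5)·8 + (1/5)·11
     = 33/5

33/5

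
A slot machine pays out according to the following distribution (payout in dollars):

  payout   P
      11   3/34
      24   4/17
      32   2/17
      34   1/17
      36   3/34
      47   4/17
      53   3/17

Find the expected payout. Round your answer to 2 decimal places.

$35.97

E[X] = (3/34)·11 + (4/17)·24 + (2/17)·32 + (1/17)·34 + (3/34)·36 + (4/17)·47 + (3/17)·53
     = 1223/34 ≈ 35.97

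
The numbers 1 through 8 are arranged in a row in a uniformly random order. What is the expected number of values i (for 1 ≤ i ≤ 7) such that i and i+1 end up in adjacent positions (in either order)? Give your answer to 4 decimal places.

1.7500

For each i ∈ {1,…,7}, let Xᵢ = 1 if i and i+1 are adjacent. P(Xᵢ=1) = 2·(8−1)!/8! = 2/8.
By linearity, E[ΣXᵢ] = (7)·(2/8) = 7/4.
≈ 1.7500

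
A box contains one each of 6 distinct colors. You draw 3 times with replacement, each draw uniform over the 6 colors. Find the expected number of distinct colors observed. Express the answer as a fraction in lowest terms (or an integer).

Let Xⱼ=1 if type j appears at least once. P(Xⱼ=1) = 1 − ((6−1)/6)^3 = 91/216.
E[#distinct] = 6·91/216 = 91/36.

91/36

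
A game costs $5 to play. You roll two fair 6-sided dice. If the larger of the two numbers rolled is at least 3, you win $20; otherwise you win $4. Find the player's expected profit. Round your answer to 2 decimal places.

$13.22

E[payout] = (1/9)·4 + (8/9)·20 = 164/9
Expected profit = 164/9 − 5 = 119/9 ≈ $13.22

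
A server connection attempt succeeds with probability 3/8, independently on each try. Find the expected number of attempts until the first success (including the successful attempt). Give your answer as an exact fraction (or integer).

For a geometric distribution, E[trials] = 1/p = 1/(3/8) = 8/3.

8/3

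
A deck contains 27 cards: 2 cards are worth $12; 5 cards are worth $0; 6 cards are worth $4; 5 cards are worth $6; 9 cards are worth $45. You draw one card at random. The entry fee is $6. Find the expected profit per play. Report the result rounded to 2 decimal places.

$11.89

E[payout] = (2/27)·12 + (5/27)·0 + (6/27)·4 + (5/27)·6 + (9/27)·45 = 161/9
Expected profit = 161/9 − 6 = 107/9 ≈ $11.89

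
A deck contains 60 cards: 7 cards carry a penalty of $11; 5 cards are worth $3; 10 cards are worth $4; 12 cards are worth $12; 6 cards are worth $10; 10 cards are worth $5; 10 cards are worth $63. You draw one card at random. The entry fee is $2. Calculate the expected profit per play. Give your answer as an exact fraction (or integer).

371/30 dollars

E[payout] = (7/60)·(-11) + (5/60)·3 + (10/60)·4 + (12/60)·12 + (6/60)·10 + (10/60)·5 + (10/60)·63 = 431/30
Expected profit = 431/30 − 2 = 371/30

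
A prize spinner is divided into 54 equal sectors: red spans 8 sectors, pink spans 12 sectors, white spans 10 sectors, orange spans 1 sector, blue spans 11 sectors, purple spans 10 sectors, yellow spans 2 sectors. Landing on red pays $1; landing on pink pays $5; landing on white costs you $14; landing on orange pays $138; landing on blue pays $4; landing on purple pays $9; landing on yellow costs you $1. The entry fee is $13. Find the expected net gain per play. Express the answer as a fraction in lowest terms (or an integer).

-28/3 dollars

E[payout] = (8/54)·1 + (12/54)·5 + (10/54)·(-14) + (1/54)·138 + (11/54)·4 + (10/54)·9 + (2/54)·(-1) = 11/3
Expected profit = 11/3 − 13 = -28/3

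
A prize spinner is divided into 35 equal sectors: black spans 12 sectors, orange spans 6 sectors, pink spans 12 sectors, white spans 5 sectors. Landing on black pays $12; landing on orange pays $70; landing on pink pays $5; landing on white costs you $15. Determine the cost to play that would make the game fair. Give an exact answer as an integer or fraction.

549/35 dollars

E[payout] = (12/35)·12 + (6/35)·70 + (12/35)·5 + (5/35)·(-15) = 549/35
Fair fee = E[payout] = 549/35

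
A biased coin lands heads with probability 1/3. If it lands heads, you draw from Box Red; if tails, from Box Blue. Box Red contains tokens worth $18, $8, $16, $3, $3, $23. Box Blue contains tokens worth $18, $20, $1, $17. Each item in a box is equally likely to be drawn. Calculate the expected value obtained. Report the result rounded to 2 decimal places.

E[X | Box Red] = (18 + 8 + 16 + 3 + 3 + 23)/6 = 71/6
E[X | Box Blue] = (18 + 20 + 1 + 17)/4 = 14
E[X] = (1/3)·71/6 + (2/3)·14 = 239/18 ≈ 13.28

$13.28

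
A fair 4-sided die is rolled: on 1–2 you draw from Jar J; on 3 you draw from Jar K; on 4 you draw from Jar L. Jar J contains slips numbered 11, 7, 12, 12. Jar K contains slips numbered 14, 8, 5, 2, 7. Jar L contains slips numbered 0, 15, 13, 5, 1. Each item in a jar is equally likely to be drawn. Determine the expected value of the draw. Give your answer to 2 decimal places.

E[X | Jar J] = (11 + 7 + 12 + 12)/4 = 21/2
E[X | Jar K] = (14 + 8 + 5 + 2 + 7)/5 = 36/5
E[X | Jar L] = (0 + 15 + 13 + 5 + 1)/5 = 34/5
E[X] = (1/2)·21/2 + (1/4)·36/5 + (1/4)·34/5 = 35/4 ≈ 8.75

8.75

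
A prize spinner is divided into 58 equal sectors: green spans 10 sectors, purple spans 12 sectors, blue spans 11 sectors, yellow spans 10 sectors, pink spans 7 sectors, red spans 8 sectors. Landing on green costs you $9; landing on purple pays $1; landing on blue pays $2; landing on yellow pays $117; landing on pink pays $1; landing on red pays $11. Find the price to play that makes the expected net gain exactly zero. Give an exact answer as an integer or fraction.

1209/58 dollars

E[payout] = (10/58)·(-9) + (12/58)·1 + (11/58)·2 + (10/58)·117 + (7/58)·1 + (8/58)·11 = 1209/58
Fair fee = E[payout] = 1209/58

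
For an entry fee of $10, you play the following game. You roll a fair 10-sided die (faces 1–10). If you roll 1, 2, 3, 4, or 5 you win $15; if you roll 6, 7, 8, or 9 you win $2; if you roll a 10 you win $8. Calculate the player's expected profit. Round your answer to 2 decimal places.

-$0.90

E[payout] = (2/5)·2 + (1/10)·8 + (1/2)·15 = 91/10
Expected profit = 91/10 − 10 = -9/10 ≈ -$0.90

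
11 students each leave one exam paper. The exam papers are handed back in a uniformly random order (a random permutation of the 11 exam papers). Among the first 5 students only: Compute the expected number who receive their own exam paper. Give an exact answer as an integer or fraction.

5/11

Let Xᵢ = 1 if person i gets their own exam paper. For each i, P(Xᵢ=1) = 1/11.
By linearity of expectation, E[X₁+…+X_5] = 5·(1/11) = 5/11.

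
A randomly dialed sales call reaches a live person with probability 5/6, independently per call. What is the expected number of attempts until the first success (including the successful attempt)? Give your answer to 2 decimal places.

For a geometric distribution, E[trials] = 1/p = 1/(5/6) = 6/5.
≈ 1.20

1.20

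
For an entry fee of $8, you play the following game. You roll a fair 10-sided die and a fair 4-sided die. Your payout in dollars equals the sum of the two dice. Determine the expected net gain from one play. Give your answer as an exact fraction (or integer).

Distribution of the sum of the two dice: 2 w.p. 1/40, 3 w.p. 1/20, 4 w.p. 3/40, 5 w.p. 1/10, 6 w.p. 1/10, 7 w.p. 1/10, …
E[payout] = (1/40)·2 + (1/20)·3 + (3/40)·4 + (1/10)·5 + (1/10)·6 + (1/10)·7 + (1/10)·8 + (1/10)·9 + (1/10)·10 + (1/10)·11 + (3/40)·12 + (1/20)·13 + (1/40)·14 = 8
Expected profit = 8 − 8 = 0

$0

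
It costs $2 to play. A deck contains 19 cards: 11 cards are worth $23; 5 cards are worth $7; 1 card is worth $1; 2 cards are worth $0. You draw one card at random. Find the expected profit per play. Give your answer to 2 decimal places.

E[payout] = (11/19)·23 + (5/19)·7 + (1/19)·1 + (2/19)·0 = 289/19
Expected profit = 289/19 − 2 = 251/19 ≈ $13.21

$13.21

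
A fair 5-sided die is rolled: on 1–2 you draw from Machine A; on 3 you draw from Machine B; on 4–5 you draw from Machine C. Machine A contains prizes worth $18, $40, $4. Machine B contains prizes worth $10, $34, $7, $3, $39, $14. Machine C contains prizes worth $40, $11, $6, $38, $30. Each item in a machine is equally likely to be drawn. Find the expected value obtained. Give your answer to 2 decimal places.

$21.83

E[X | Machine A] = (18 + 40 + 4)/3 = 62/3
E[X | Machine B] = (10 + 34 + 7 + 3 + 39 + 14)/6 = 107/6
E[X | Machine C] = (40 + 11 + 6 + 38 + 30)/5 = 25
E[X] = (2/5)·62/3 + (1/5)·107/6 + (2/5)·25 = 131/6 ≈ 21.83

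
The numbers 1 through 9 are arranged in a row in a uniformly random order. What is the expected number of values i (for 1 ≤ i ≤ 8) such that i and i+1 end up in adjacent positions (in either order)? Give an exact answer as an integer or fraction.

16/9

For each i ∈ {1,…,8}, let Xᵢ = 1 if i and i+1 are adjacent. P(Xᵢ=1) = 2·(9−1)!/9! = 2/9.
By linearity, E[ΣXᵢ] = (8)·(2/9) = 16/9.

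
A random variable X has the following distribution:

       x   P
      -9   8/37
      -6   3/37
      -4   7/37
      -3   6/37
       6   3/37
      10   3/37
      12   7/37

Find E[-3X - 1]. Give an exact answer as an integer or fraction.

E[-3x-1] = (8/37)·26 + (3/37)·17 + (7/37)·11 + (6/37)·8 + (3/37)·(-19) + (3/37)·(-31) + (7/37)·(-37)
     = -25/37

-25/37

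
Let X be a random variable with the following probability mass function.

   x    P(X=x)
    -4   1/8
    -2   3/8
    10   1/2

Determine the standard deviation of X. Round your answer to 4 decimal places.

6.2799

E[X] = 15/4, E[X²] = 107/2
Var(X) = E[X²] − (E[X])² = 107/2 − 225/16 = 631/16
SD(X) = √(631/16) ≈ 6.2799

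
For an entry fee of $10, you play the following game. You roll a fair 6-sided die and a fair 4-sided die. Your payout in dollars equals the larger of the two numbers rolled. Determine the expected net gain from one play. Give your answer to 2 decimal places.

-$6.08

Distribution of the larger of the two numbers rolled: 1 w.p. 1/24, 2 w.p. 1/8, 3 w.p. 5/24, 4 w.p. 7/24, 5 w.p. 1/6, 6 w.p. 1/6
E[payout] = (1/24)·1 + (1/8)·2 + (5/24)·3 + (7/24)·4 + (1/6)·5 + (1/6)·6 = 47/12
Expected profit = 47/12 − 10 = -73/12 ≈ -$6.08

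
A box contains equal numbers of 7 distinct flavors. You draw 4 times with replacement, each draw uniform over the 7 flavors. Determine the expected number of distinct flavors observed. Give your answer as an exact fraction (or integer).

Let Xⱼ=1 if type j appears at least once. P(Xⱼ=1) = 1 − ((7−1)/7)^4 = 1105/2401.
E[#distinct] = 7·1105/2401 = 1105/343.

1105/343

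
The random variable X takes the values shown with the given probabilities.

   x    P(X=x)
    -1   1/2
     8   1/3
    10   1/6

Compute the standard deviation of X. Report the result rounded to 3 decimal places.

E[X] = 23/6, E[X²] = 77/2
Var(X) = E[X²] − (E[X])² = 77/2 − 529/36 = 857/36
SD(X) = √(857/36) ≈ 4.879

4.879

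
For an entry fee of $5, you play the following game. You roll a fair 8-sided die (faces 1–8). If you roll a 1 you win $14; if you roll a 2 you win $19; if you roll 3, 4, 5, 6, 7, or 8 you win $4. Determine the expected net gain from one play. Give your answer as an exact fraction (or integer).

E[payout] = (3/4)·4 + (1/8)·14 + (1/8)·19 = 57/8
Expected profit = 57/8 − 5 = 17/8

17/8 dollars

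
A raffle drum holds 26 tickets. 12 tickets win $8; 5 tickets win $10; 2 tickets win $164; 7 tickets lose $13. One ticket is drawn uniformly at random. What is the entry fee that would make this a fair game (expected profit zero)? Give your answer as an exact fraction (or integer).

383/26 dollars

E[payout] = (12/26)·8 + (5/26)·10 + (2/26)·164 + (7/26)·(-13) = 383/26
Fair fee = E[payout] = 383/26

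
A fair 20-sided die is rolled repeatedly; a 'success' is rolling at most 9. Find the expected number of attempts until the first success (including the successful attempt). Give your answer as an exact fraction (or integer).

For a geometric distribution, E[trials] = 1/p = 1/(9/20) = 20/9.

20/9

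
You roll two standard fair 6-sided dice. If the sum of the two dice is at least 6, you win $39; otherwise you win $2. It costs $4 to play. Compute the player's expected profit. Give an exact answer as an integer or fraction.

E[payout] = (5/18)·2 + (13/18)·39 = 517/18
Expected profit = 517/18 − 4 = 445/18

445/18 dollars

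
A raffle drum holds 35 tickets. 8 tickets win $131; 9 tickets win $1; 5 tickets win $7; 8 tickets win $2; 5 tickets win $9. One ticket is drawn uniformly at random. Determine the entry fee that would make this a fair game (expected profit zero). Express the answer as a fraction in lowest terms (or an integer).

E[payout] = (8/35)·131 + (9/35)·1 + (5/35)·7 + (8/35)·2 + (5/35)·9 = 1153/35
Fair fee = E[payout] = 1153/35

1153/35 dollars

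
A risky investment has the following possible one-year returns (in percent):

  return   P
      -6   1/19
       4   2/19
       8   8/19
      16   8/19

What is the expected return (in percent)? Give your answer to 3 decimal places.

E[X] = (1/19)·(-6) + (2/19)·4 + (8/19)·8 + (8/19)·16
     = 194/19 ≈ 10.211

10.211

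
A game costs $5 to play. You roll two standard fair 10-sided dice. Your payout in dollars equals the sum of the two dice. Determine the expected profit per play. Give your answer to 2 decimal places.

Distribution of the sum of the two dice: 2 w.p. 1/100, 3 w.p. 1/50, 4 w.p. 3/100, 5 w.p. 1/25, 6 w.p. 1/20, 7 w.p. 3/50, …
E[payout] = (1/100)·2 + (1/50)·3 + (3/100)·4 + (1/25)·5 + (1/20)·6 + (3/50)·7 + (7/100)·8 + (2/25)·9 + (9/100)·10 + (1/10)·11 + (9/100)·12 + (2/25)·13 + (7/100)·14 + (3/50)·15 + (1/20)·16 + (1/25)·17 + (3/100)·18 + (1/50)·19 + (1/100)·20 = 11
Expected profit = 11 − 5 = 6 ≈ $6.00

$6.00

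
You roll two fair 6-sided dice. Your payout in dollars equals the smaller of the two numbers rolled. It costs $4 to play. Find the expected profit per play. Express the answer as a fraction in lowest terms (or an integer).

Distribution of the smaller of the two numbers rolled: 1 w.p. 11/36, 2 w.p. 1/4, 3 w.p. 7/36, 4 w.p. 5/36, 5 w.p. 1/12, 6 w.p. 1/36
E[payout] = (11/36)·1 + (1/4)·2 + (7/36)·3 + (5/36)·4 + (1/12)·5 + (1/36)·6 = 91/36
Expected profit = 91/36 − 4 = -53/36

-53/36 dollars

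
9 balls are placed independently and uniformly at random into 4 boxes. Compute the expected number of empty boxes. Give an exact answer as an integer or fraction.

19683/65536

Let Xⱼ=1 if box j is empty. P(Xⱼ=1) = ((4-1)/4)^9 = 19683/262144.
By linearity, E[#empty] = 4·19683/262144 = 19683/65536.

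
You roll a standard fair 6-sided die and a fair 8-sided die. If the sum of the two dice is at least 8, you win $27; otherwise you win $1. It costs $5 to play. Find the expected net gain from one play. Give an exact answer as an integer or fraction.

85/8 dollars

E[payout] = (7/16)·1 + (9/16)·27 = 125/8
Expected profit = 125/8 − 5 = 85/8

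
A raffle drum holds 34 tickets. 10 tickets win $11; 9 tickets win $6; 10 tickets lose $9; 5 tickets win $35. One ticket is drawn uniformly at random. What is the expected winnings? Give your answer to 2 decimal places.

E[payout] = (10/34)·11 + (9/34)·6 + (10/34)·(-9) + (5/34)·35 = 249/34
≈ $7.32

$7.32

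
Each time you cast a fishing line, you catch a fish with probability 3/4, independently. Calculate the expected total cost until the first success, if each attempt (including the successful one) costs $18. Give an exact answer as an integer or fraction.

$24

E[#attempts] = 1/p = 4/3; E[cost] = 18·4/3 = 24.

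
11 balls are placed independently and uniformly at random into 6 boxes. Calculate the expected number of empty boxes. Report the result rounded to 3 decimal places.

Let Xⱼ=1 if box j is empty. P(Xⱼ=1) = ((6-1)/6)^11 = 48828125/362797056.
By linearity, E[#empty] = 6·48828125/362797056 = 48828125/60466176.
≈ 0.808

0.808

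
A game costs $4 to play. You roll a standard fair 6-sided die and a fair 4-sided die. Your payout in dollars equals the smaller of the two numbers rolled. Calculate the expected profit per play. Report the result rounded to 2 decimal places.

Distribution of the smaller of the two numbers rolled: 1 w.p. 3/8, 2 w.p. 7/24, 3 w.p. 5/24, 4 w.p. 1/8
E[payout] = (3/8)·1 + (7/24)·2 + (5/24)·3 + (1/8)·4 = 25/12
Expected profit = 25/12 − 4 = -23/12 ≈ -$1.92

-$1.92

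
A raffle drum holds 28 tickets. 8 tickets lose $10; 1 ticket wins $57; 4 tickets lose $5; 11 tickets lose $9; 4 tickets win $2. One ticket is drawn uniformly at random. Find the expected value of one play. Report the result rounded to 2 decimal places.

-$4.79

E[payout] = (8/28)·(-10) + (1/28)·57 + (4/28)·(-5) + (11/28)·(-9) + (4/28)·2 = -67/14
≈ -$4.79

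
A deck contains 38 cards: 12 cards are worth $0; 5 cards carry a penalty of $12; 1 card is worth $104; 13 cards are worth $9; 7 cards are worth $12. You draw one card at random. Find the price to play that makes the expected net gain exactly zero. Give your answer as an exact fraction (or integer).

245/38 dollars

E[payout] = (12/38)·0 + (5/38)·(-12) + (1/38)·104 + (13/38)·9 + (7/38)·12 = 245/38
Fair fee = E[payout] = 245/38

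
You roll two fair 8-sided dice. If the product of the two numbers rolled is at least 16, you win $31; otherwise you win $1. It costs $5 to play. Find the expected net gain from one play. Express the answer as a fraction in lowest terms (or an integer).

367/32 dollars

E[payout] = (31/64)·1 + (33/64)·31 = 527/32
Expected profit = 527/32 − 5 = 367/32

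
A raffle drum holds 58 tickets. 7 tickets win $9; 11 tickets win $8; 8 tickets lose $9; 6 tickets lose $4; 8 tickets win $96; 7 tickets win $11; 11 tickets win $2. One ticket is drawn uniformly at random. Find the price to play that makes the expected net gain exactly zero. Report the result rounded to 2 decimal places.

$15.90

E[payout] = (7/58)·9 + (11/58)·8 + (8/58)·(-9) + (6/58)·(-4) + (8/58)·96 + (7/58)·11 + (11/58)·2 = 461/29
Fair fee = E[payout] = 461/29 ≈ $15.90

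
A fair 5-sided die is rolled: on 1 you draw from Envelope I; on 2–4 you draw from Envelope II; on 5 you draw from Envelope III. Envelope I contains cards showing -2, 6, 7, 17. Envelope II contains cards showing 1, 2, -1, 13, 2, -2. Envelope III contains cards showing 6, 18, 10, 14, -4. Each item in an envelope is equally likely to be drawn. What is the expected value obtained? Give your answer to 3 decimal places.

4.660

E[X | Envelope I] = (-2 + 6 + 7 + 17)/4 = 7
E[X | Envelope II] = (1 + 2 − 1 + 13 + 2 − 2)/6 = 5/2
E[X | Envelope III] = (6 + 18 + 10 + 14 − 4)/5 = 44/5
E[X] = (1/5)·7 + (3/5)·5/2 + (1/5)·44/5 = 233/50 ≈ 4.660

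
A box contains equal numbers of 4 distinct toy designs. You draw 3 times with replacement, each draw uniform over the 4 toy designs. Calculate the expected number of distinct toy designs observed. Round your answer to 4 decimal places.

Let Xⱼ=1 if type j appears at least once. P(Xⱼ=1) = 1 − ((4−1)/4)^3 = 37/64.
E[#distinct] = 4·37/64 = 37/16.
≈ 2.3125

2.3125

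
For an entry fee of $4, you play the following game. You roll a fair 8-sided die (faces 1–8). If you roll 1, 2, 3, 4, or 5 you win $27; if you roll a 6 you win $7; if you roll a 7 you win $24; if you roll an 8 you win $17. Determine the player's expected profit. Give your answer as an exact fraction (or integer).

E[payout] = (1/8)·7 + (1/8)·17 + (1/8)·24 + (5/8)·27 = 183/8
Expected profit = 183/8 − 4 = 151/8

151/8 dollars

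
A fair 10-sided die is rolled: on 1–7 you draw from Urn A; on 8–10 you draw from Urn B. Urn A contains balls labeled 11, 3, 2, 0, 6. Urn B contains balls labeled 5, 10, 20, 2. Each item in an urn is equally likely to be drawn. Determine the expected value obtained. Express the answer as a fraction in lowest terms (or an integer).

1171/200

E[X | Urn A] = (11 + 3 + 2 + 0 + 6)/5 = 22/5
E[X | Urn B] = (5 + 10 + 20 + 2)/4 = 37/4
E[X] = (7/10)·22/5 + (3/10)·37/4 = 1171/200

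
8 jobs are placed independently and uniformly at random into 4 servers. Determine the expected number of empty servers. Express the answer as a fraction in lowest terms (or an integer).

Let Xⱼ=1 if server j is empty. P(Xⱼ=1) = ((4-1)/4)^8 = 6561/65536.
By linearity, E[#empty] = 4·6561/65536 = 6561/16384.

6561/16384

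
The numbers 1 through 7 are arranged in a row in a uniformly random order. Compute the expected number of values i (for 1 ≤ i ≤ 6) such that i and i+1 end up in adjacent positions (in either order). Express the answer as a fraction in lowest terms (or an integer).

12/7

For each i ∈ {1,…,6}, let Xᵢ = 1 if i and i+1 are adjacent. P(Xᵢ=1) = 2·(7−1)!/7! = 2/7.
By linearity, E[ΣXᵢ] = (6)·(2/7) = 12/7.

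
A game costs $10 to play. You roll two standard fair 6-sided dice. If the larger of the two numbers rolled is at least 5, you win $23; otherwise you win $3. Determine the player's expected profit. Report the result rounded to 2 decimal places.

$4.11

E[payout] = (4/9)·3 + (5/9)·23 = 127/9
Expected profit = 127/9 − 10 = 37/9 ≈ $4.11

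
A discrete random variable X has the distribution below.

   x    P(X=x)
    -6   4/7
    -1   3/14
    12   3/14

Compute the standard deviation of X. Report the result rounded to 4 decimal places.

7.1060

E[X] = -15/14, E[X²] = 723/14
Var(X) = E[X²] − (E[X])² = 723/14 − 225/196 = 9897/196
SD(X) = √(9897/196) ≈ 7.1060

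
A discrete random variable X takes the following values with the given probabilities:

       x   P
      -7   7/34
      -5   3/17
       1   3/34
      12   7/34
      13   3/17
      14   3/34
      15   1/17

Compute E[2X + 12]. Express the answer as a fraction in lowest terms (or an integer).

E[2x+12] = (7/34)·(-2) + (3/17)·2 + (3/34)·14 + (7/34)·36 + (3/17)·38 + (3/34)·40 + (1/17)·42
     = 362/17

362/17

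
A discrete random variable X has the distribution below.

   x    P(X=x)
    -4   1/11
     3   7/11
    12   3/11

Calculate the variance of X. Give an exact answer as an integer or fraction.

2812/121

E[X] = (1/11)·(-4) + (7/11)·3 + (3/11)·12 = 53/11
E[X²] = (1/11)·16 + (7/11)·9 + (3/11)·144 = 511/11
Var(X) = 511/11 − (53/11)² = 2812/121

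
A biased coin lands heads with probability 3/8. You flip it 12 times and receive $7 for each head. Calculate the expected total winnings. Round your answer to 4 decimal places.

$31.5000

E[#heads] = 12·3/8 = 9/2 (linearity over flips).
E[winnings] = 7·9/2 = 63/2.
≈ 31.5000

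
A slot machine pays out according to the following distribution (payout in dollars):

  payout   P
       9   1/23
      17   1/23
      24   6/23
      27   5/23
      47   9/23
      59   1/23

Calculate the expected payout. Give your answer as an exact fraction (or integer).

E[X] = (1/23)·9 + (1/23)·17 + (6/23)·24 + (5/23)·27 + (9/23)·47 + (1/23)·59
     = 787/23

787/23 dollars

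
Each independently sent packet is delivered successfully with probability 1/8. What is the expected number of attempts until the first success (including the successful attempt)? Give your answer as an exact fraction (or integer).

For a geometric distribution, E[trials] = 1/p = 1/(1/8) = 8.

8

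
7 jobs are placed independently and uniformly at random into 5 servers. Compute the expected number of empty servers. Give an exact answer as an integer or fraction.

Let Xⱼ=1 if server j is empty. P(Xⱼ=1) = ((5-1)/5)^7 = 16384/78125.
By linearity, E[#empty] = 5·16384/78125 = 16384/15625.

16384/15625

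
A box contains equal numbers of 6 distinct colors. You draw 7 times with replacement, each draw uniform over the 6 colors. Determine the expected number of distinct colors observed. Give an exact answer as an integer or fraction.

201811/46656

Let Xⱼ=1 if type j appears at least once. P(Xⱼ=1) = 1 − ((6−1)/6)^7 = 201811/279936.
E[#distinct] = 6·201811/279936 = 201811/46656.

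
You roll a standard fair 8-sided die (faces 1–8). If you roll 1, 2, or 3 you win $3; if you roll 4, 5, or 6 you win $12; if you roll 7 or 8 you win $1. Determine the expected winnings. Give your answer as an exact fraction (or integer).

47/8 dollars

E[payout] = (1/4)·1 + (3/8)·3 + (3/8)·12 = 47/8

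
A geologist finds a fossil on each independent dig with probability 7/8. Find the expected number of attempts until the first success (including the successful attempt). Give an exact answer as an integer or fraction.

8/7

For a geometric distribution, E[trials] = 1/p = 1/(7/8) = 8/7.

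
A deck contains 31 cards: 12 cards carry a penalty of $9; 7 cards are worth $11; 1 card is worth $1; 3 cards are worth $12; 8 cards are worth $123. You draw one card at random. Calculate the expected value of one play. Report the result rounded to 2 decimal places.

$31.94

E[payout] = (12/31)·(-9) + (7/31)·11 + (1/31)·1 + (3/31)·12 + (8/31)·123 = 990/31
≈ $31.94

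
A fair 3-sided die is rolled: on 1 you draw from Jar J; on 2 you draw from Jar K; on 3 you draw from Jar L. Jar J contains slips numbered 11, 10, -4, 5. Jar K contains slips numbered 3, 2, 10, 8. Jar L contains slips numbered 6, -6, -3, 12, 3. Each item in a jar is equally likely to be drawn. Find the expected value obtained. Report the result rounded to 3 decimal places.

4.550

E[X | Jar J] = (11 + 10 − 4 + 5)/4 = 11/2
E[X | Jar K] = (3 + 2 + 10 + 8)/4 = 23/4
E[X | Jar L] = (6 − 6 − 3 + 12 + 3)/5 = 12/5
E[X] = (1/3)·11/2 + (1/3)·23/4 + (1/3)·12/5 = 91/20 ≈ 4.550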